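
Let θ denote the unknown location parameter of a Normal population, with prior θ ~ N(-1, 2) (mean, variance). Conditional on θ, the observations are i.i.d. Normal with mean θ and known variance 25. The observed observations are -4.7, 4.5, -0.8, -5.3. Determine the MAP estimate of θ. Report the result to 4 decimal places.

n = 4; x̄ = ((-4.7) + 4.5 + (-0.8) + (-5.3))/4 = -6.3/4 = -1.575.
For a Normal prior and Normal likelihood with known variance, the posterior is Normal; its mode equals its mean, the precision-weighted average.
Prior precision 1/σ₀² = 1/2 = 0.5; data precision n/σ² = 4/25 = 0.16.
θ̂ = (0.5·(-1) + 0.16·(-1.575)) / (0.5 + 0.16) = (-0.752)/0.66 = -188/165 ≈ -1.1394.

θ̂_MAP = -1.1394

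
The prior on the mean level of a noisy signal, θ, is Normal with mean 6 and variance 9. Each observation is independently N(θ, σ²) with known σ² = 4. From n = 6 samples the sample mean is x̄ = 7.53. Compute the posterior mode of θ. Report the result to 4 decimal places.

θ̂_MAP = 7.4245

n = 6, x̄ = 7.53.
For a Normal prior and Normal likelihood with known variance, the posterior is Normal; its mode equals its mean, the precision-weighted average.
Prior precision 1/σ₀² = 1/9; data precision n/σ² = 6/4 = 1.5.
θ̂ = ((1/9)·6 + 1.5·7.53) / (1/9 + 1.5) = (7177/600)/(29/18) = 21531/2900 ≈ 7.4245.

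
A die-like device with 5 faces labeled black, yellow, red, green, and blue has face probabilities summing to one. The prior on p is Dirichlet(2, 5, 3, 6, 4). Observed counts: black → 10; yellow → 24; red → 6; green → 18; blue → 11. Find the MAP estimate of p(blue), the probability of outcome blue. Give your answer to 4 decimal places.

The posterior is Dirichlet(αᵢ + nᵢ) = Dirichlet(12, 29, 9, 24, 15).
For a Dirichlet(a₁,…,a_K) with all aᵢ > 1, the mode has j-th component (aⱼ − 1)/(Σaᵢ − K).
Here Σaᵢ = 89 and K = 5, so p(blue) = (15 − 1)/(89 − 5) = 14/84 ≈ 0.1667.

MAP estimate of p(blue) = 0.1667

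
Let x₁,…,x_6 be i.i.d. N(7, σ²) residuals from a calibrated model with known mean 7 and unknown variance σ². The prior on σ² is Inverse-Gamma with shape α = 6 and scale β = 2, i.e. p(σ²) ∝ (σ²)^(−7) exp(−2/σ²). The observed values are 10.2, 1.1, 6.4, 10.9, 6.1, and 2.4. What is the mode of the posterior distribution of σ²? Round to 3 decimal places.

σ̂²_MAP = 4.330

Sum of squared deviations about the known mean: SS = (10.2−7)² + (1.1−7)² + (6.4−7)² + (10.9−7)² + (6.1−7)² + (2.4−7)² = 82.59.
The Normal likelihood contributes (σ²)^(−n/2) exp(−SS/(2σ²)), so the posterior is Inverse-Gamma(α + n/2, β + SS/2) = Inverse-Gamma(9, 43.295).
The mode of Inverse-Gamma(a, b) is b/(a+1) = 43.295/10 ≈ 4.330.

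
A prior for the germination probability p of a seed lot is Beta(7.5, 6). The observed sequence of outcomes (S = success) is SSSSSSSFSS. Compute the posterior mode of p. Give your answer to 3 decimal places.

p̂_MAP = 0.721

Prior: Beta(7.5, 6).
Data: 9 successes in 10 trials (from the sequence). The binomial likelihood contributes p^9(1−p)^1, so the posterior is Beta(7.5+9, 6+1) = Beta(16.5, 7).
For Beta(a, b) with a, b > 1 the mode is (a−1)/(a+b−2) = 15.5/21.5 ≈ 0.721.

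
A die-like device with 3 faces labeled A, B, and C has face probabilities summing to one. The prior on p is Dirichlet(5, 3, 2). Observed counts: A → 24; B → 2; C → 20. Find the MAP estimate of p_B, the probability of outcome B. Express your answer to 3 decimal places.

MAP estimate of p_B = 0.075

The posterior is Dirichlet(αᵢ + nᵢ) = Dirichlet(29, 5, 22).
For a Dirichlet(a₁,…,a_K) with all aᵢ > 1, the mode has j-th component (aⱼ − 1)/(Σaᵢ − K).
Here Σaᵢ = 56 and K = 3, so p_B = (5 − 1)/(56 − 3) = 4/53 ≈ 0.075.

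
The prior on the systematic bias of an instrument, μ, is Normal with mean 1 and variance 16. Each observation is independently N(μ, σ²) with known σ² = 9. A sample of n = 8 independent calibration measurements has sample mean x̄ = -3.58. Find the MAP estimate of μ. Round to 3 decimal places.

n = 8, x̄ = -3.58.
For a Normal prior and Normal likelihood with known variance, the posterior is Normal; its mode equals its mean, the precision-weighted average.
Prior precision 1/σ₀² = 1/16 = 0.0625; data precision n/σ² = 8/9.
μ̂ = (0.0625·1 + (8/9)·(-3.58)) / (0.0625 + 8/9) = (-11231/3600)/(137/144) = -11231/3425 ≈ -3.279.

μ̂_MAP = -3.279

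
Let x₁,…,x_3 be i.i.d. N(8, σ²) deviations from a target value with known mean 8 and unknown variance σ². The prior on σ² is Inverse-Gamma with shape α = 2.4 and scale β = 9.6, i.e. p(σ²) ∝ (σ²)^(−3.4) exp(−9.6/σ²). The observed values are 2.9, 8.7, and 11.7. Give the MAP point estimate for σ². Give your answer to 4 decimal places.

σ̂²_MAP = 6.0602

Sum of squared deviations about the known mean: SS = (2.9−8)² + (8.7−8)² + (11.7−8)² = 40.19.
The Normal likelihood contributes (σ²)^(−n/2) exp(−SS/(2σ²)), so the posterior is Inverse-Gamma(α + n/2, β + SS/2) = Inverse-Gamma(3.9, 29.695).
The mode of Inverse-Gamma(a, b) is b/(a+1) = 29.695/4.9 ≈ 6.0602.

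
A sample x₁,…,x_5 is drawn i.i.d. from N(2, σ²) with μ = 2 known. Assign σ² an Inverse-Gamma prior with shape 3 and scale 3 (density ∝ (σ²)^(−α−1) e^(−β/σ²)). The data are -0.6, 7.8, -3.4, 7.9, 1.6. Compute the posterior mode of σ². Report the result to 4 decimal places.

σ̂²_MAP = 8.5023

Sum of squared deviations about the known mean: SS = (-0.6−2)² + (7.8−2)² + (-3.4−2)² + (7.9−2)² + (1.6−2)² = 104.53.
The Normal likelihood contributes (σ²)^(−n/2) exp(−SS/(2σ²)), so the posterior is Inverse-Gamma(α + n/2, β + SS/2) = Inverse-Gamma(5.5, 55.265).
The mode of Inverse-Gamma(a, b) is b/(a+1) = 55.265/6.5 ≈ 8.5023.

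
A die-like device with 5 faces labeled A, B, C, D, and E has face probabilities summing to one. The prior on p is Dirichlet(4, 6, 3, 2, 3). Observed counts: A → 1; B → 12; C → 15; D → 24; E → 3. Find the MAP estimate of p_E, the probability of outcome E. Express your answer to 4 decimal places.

MAP estimate of p_E = 0.0735

The posterior is Dirichlet(αᵢ + nᵢ) = Dirichlet(5, 18, 18, 26, 6).
For a Dirichlet(a₁,…,a_K) with all aᵢ > 1, the mode has j-th component (aⱼ − 1)/(Σaᵢ − K).
Here Σaᵢ = 73 and K = 5, so p_E = (6 − 1)/(73 − 5) = 5/68 ≈ 0.0735.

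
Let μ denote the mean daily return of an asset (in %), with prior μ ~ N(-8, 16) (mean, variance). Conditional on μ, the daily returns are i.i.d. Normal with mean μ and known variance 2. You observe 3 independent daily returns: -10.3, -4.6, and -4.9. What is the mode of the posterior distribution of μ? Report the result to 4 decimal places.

n = 3; x̄ = ((-10.3) + (-4.6) + (-4.9))/3 = -19.8/3 = -6.6.
For a Normal prior and Normal likelihood with known variance, the posterior is Normal; its mode equals its mean, the precision-weighted average.
Prior precision 1/σ₀² = 1/16 = 0.0625; data precision n/σ² = 3/2 = 1.5.
μ̂ = (0.0625·(-8) + 1.5·(-6.6)) / (0.0625 + 1.5) = (-10.4)/1.5625 = -6.6560.

μ̂_MAP = -6.6560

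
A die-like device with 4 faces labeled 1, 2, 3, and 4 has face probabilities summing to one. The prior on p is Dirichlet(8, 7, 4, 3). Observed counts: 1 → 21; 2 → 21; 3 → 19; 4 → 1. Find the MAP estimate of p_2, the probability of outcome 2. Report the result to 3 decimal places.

The posterior is Dirichlet(αᵢ + nᵢ) = Dirichlet(29, 28, 23, 4).
For a Dirichlet(a₁,…,a_K) with all aᵢ > 1, the mode has j-th component (aⱼ − 1)/(Σaᵢ − K).
Here Σaᵢ = 84 and K = 4, so p_2 = (28 − 1)/(84 − 4) = 27/80 ≈ 0.338.

MAP estimate: 0.338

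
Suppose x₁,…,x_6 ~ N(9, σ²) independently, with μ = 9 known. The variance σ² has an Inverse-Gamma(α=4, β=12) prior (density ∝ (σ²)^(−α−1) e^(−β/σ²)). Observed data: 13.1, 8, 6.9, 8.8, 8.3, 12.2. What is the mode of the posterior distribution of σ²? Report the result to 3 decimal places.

σ̂²_MAP = 3.562

Sum of squared deviations about the known mean: SS = (13.1−9)² + (8−9)² + (6.9−9)² + (8.8−9)² + (8.3−9)² + (12.2−9)² = 32.99.
The Normal likelihood contributes (σ²)^(−n/2) exp(−SS/(2σ²)), so the posterior is Inverse-Gamma(α + n/2, β + SS/2) = Inverse-Gamma(7, 28.495).
The mode of Inverse-Gamma(a, b) is b/(a+1) = 28.495/8 ≈ 3.562.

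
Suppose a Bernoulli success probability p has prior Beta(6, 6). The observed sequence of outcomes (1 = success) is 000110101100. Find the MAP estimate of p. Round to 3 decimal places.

Prior: Beta(6, 6).
Data: 5 successes in 12 trials (from the sequence). The binomial likelihood contributes p^5(1−p)^7, so the posterior is Beta(6+5, 6+7) = Beta(11, 13).
For Beta(a, b) with a, b > 1 the mode is (a−1)/(a+b−2) = 10/22 ≈ 0.455.

p̂_MAP = 0.455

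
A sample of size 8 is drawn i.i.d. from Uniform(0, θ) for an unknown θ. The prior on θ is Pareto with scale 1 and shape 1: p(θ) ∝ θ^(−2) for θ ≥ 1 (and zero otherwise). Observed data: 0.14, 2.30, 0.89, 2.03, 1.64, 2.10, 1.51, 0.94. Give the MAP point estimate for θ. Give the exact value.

The Uniform(0, θ) likelihood is θ^(−n) for θ ≥ max(xᵢ), zero otherwise. Here max(xᵢ) = 2.30.
Posterior ∝ θ^(−2) · θ^(−8) = θ^(−10) on θ ≥ max(1, 2.30) = 2.30.
This density is strictly decreasing in θ, so the posterior mode lies at the lower boundary of the support.

θ̂_MAP = 2.30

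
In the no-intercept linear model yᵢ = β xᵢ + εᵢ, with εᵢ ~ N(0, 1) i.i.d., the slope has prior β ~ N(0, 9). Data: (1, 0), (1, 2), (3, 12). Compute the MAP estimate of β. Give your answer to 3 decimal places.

log p(β | y) = −Σ(yᵢ − βxᵢ)²/(2·1) − β²/(2·9) + const.
Setting the derivative to zero: Σxᵢ(yᵢ − βxᵢ)/1 − β/9 = 0, so β = Σxᵢyᵢ / (Σxᵢ² + σ²/τ²).
Σxᵢyᵢ = 1·0 + 1·2 + 3·12 = 38; Σxᵢ² = 11; σ²/τ² = 1/9.
β̂_MAP = 38 / (11 + 1/9) = 38/(100/9) = 171/50 ≈ 3.420.

β̂_MAP = 3.420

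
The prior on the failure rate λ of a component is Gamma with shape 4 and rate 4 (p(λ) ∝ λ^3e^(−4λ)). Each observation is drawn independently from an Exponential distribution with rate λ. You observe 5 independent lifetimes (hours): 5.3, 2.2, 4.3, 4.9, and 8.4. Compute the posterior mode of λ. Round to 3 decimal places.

λ̂_MAP = 0.275

The Exponential(rate=λ) likelihood is ∝ λ^n e^(−λΣtᵢ). Here n = 5 and Σtᵢ = 5.3 + 2.2 + 4.3 + 4.9 + 8.4 = 25.1.
Posterior ∝ λ^3e^(−4λ) · λ^5e^(−25.1λ) = λ^8e^(−29.1λ), i.e. Gamma(9, 29.1).
Mode = (a−1)/b = 8/29.1 ≈ 0.275.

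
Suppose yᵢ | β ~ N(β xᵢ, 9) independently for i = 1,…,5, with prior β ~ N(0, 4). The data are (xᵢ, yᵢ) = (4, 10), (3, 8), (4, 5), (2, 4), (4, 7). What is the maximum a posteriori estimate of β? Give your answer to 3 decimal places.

log p(β | y) = −Σ(yᵢ − βxᵢ)²/(2·9) − β²/(2·4) + const.
Setting the derivative to zero: Σxᵢ(yᵢ − βxᵢ)/9 − β/4 = 0, so β = Σxᵢyᵢ / (Σxᵢ² + σ²/τ²).
Σxᵢyᵢ = 4·10 + 3·8 + 4·5 + 2·4 + 4·7 = 120; Σxᵢ² = 61; σ²/τ² = 2.25.
β̂_MAP = 120 / (61 + 2.25) = 120/63.25 ≈ 1.897.

β̂_MAP = 1.897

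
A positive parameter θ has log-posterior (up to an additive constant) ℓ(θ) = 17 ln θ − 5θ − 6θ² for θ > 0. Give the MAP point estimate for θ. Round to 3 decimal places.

ℓ'(θ) = 17/θ − 5 − 12θ. Setting this to zero and multiplying by θ: 12θ² + 5θ − 17 = 0.
θ = (−5 + √(5² + 4·12·17)) / (2·12) = (−5 + √841) / 24 = (−5 + 29)/24 = 1.
ℓ''(θ) = −17/θ² − 12 < 0, confirming a maximum.

θ̂_MAP = 1.000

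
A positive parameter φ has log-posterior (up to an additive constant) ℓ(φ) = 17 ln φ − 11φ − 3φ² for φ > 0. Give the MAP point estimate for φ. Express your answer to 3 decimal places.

φ̂_MAP = 1.000

ℓ'(φ) = 17/φ − 11 − 6φ. Setting this to zero and multiplying by φ: 6φ² + 11φ − 17 = 0.
φ = (−11 + √(11² + 4·6·17)) / (2·6) = (−11 + √529) / 12 = (−11 + 23)/12 = 1.
ℓ''(φ) = −17/φ² − 6 < 0, confirming a maximum.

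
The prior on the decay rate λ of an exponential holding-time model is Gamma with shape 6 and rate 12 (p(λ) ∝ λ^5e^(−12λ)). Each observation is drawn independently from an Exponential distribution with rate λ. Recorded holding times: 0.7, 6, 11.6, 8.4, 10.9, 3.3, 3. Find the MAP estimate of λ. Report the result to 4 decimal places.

The Exponential(rate=λ) likelihood is ∝ λ^n e^(−λΣtᵢ). Here n = 7 and Σtᵢ = 0.7 + 6 + 11.6 + 8.4 + 10.9 + 3.3 + 3 = 43.9.
Posterior ∝ λ^5e^(−12λ) · λ^7e^(−43.9λ) = λ^12e^(−55.9λ), i.e. Gamma(13, 55.9).
Mode = (a−1)/b = 12/55.9 ≈ 0.2147.

λ̂_MAP = 0.2147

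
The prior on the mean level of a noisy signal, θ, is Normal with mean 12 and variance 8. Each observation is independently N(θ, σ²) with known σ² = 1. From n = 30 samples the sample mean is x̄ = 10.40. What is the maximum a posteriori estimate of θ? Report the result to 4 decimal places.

n = 30, x̄ = 10.40.
For a Normal prior and Normal likelihood with known variance, the posterior is Normal; its mode equals its mean, the precision-weighted average.
Prior precision 1/σ₀² = 1/8 = 0.125; data precision n/σ² = 30/1 = 30.
θ̂ = (0.125·12 + 30·10.4) / (0.125 + 30) = 313.5/30.125 = 2508/241 ≈ 10.4066.

θ̂_MAP = 10.4066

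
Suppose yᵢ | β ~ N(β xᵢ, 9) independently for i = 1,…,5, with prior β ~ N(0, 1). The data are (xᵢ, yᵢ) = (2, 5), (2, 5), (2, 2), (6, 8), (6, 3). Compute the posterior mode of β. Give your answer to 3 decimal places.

log p(β | y) = −Σ(yᵢ − βxᵢ)²/(2·9) − β²/(2·1) + const.
Setting the derivative to zero: Σxᵢ(yᵢ − βxᵢ)/9 − β/1 = 0, so β = Σxᵢyᵢ / (Σxᵢ² + σ²/τ²).
Σxᵢyᵢ = 2·5 + 2·5 + 2·2 + 6·8 + 6·3 = 90; Σxᵢ² = 84; σ²/τ² = 9.
β̂_MAP = 90 / (84 + 9) = 90/93 ≈ 0.968.

β̂_MAP = 0.968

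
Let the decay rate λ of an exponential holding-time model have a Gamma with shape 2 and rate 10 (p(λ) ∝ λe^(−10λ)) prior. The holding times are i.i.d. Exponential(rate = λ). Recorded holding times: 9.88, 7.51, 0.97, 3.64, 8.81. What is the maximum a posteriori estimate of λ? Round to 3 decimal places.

λ̂_MAP = 0.147

The Exponential(rate=λ) likelihood is ∝ λ^n e^(−λΣtᵢ). Here n = 5 and Σtᵢ = 9.88 + 7.51 + 0.97 + 3.64 + 8.81 = 30.81.
Posterior ∝ λe^(−10λ) · λ^5e^(−30.81λ) = λ^6e^(−40.81λ), i.e. Gamma(7, 40.81).
Mode = (a−1)/b = 6/40.81 ≈ 0.147.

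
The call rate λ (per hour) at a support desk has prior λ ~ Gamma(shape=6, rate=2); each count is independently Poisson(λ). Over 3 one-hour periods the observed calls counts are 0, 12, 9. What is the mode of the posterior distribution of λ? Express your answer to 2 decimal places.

λ̂_MAP = 5.20

Σxᵢ = 0+12+9 = 21, with n = 3.
Posterior ∝ λ^5e^(−2λ) · λ^21e^(−3λ) = λ^26e^(−5λ), i.e. Gamma(shape=27, rate=5).
The mode of a Gamma(a, b) with a ≥ 1 (shape–rate) is (a−1)/b = 26/5 ≈ 5.20.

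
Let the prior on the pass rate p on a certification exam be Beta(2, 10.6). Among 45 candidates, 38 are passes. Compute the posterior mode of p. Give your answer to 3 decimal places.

Prior: Beta(2, 10.6).
Data: 38 successes in 45 trials. The binomial likelihood contributes p^38(1−p)^7, so the posterior is Beta(2+38, 10.6+7) = Beta(40, 17.6).
For Beta(a, b) with a, b > 1 the mode is (a−1)/(a+b−2) = 39/55.6 ≈ 0.701.

p̂_MAP = 0.701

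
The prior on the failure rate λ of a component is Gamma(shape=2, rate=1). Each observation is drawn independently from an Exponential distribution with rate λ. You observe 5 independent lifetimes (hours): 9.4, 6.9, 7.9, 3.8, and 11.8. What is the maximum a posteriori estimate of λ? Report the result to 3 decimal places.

λ̂_MAP = 0.147

The Exponential(rate=λ) likelihood is ∝ λ^n e^(−λΣtᵢ). Here n = 5 and Σtᵢ = 9.4 + 6.9 + 7.9 + 3.8 + 11.8 = 39.8.
Posterior ∝ λe^(−1λ) · λ^5e^(−39.8λ) = λ^6e^(−40.8λ), i.e. Gamma(7, 40.8).
Mode = (a−1)/b = 6/40.8 ≈ 0.147.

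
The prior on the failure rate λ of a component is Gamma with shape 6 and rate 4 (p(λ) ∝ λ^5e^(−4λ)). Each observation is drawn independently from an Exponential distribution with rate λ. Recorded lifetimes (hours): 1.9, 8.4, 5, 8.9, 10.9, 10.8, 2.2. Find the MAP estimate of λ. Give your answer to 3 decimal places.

λ̂_MAP = 0.230

The Exponential(rate=λ) likelihood is ∝ λ^n e^(−λΣtᵢ). Here n = 7 and Σtᵢ = 1.9 + 8.4 + 5 + 8.9 + 10.9 + 10.8 + 2.2 = 48.1.
Posterior ∝ λ^5e^(−4λ) · λ^7e^(−48.1λ) = λ^12e^(−52.1λ), i.e. Gamma(13, 52.1).
Mode = (a−1)/b = 12/52.1 ≈ 0.230.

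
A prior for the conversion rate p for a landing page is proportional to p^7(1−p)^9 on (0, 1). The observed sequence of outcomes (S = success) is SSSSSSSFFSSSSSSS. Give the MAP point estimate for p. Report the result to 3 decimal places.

The prior density ∝ p^7(1−p)^9 is the kernel of Beta(8, 10).
Data: 14 successes in 16 trials (from the sequence). The binomial likelihood contributes p^14(1−p)^2, so the posterior is Beta(8+14, 10+2) = Beta(22, 12).
For Beta(a, b) with a, b > 1 the mode is (a−1)/(a+b−2) = 21/32 ≈ 0.656.

p̂_MAP = 0.656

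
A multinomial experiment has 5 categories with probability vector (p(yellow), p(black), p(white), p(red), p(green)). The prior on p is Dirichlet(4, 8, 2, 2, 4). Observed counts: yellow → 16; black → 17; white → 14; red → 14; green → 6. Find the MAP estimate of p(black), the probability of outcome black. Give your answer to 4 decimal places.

MAP estimate of p(black) = 0.2927

The posterior is Dirichlet(αᵢ + nᵢ) = Dirichlet(20, 25, 16, 16, 10).
For a Dirichlet(a₁,…,a_K) with all aᵢ > 1, the mode has j-th component (aⱼ − 1)/(Σaᵢ − K).
Here Σaᵢ = 87 and K = 5, so p(black) = (25 − 1)/(87 − 5) = 24/82 ≈ 0.2927.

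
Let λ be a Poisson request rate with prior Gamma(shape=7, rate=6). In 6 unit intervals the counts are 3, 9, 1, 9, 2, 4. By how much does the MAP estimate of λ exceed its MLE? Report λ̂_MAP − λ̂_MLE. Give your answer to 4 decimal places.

MAP − MLE = -1.8333

Σxᵢ = 28. Posterior is Gamma(35, 12); MAP = (35−1)/12 = 34/12 ≈ 2.83333.
MLE = x̄ = 28/6 ≈ 4.66667.
Difference = 34/12 − 28/6 = -11/6 ≈ -1.8333.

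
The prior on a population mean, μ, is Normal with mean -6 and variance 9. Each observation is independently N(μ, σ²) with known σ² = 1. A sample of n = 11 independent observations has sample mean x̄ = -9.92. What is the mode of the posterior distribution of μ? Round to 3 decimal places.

μ̂_MAP = -9.881

n = 11, x̄ = -9.92.
For a Normal prior and Normal likelihood with known variance, the posterior is Normal; its mode equals its mean, the precision-weighted average.
Prior precision 1/σ₀² = 1/9; data precision n/σ² = 11/1 = 11.
μ̂ = ((1/9)·(-6) + 11·(-9.92)) / (1/9 + 11) = (-8234/75)/(100/9) = -9.8808 ≈ -9.881.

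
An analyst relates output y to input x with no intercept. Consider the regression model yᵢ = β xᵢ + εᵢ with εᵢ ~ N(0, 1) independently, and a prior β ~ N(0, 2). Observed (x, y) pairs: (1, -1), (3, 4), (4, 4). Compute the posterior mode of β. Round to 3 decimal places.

log p(β | y) = −Σ(yᵢ − βxᵢ)²/(2·1) − β²/(2·2) + const.
Setting the derivative to zero: Σxᵢ(yᵢ − βxᵢ)/1 − β/2 = 0, so β = Σxᵢyᵢ / (Σxᵢ² + σ²/τ²).
Σxᵢyᵢ = 1·(-1) + 3·4 + 4·4 = 27; Σxᵢ² = 26; σ²/τ² = 0.5.
β̂_MAP = 27 / (26 + 0.5) = 27/26.5 ≈ 1.019.

β̂_MAP = 1.019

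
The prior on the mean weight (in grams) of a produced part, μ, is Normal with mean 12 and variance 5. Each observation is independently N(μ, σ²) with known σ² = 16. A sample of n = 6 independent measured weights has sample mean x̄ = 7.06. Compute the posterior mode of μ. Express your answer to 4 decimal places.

n = 6, x̄ = 7.06.
For a Normal prior and Normal likelihood with known variance, the posterior is Normal; its mode equals its mean, the precision-weighted average.
Prior precision 1/σ₀² = 1/5 = 0.2; data precision n/σ² = 6/16 = 0.375.
μ̂ = (0.2·12 + 0.375·7.06) / (0.2 + 0.375) = 5.0475/0.575 = 2019/230 ≈ 8.7783.

μ̂_MAP = 8.7783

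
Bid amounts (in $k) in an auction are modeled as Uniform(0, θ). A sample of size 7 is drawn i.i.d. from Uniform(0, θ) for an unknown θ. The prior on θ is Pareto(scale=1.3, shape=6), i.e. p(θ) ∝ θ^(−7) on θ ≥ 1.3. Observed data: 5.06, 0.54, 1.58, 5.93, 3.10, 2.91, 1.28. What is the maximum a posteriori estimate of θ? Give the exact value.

The Uniform(0, θ) likelihood is θ^(−n) for θ ≥ max(xᵢ), zero otherwise. Here max(xᵢ) = 5.93.
Posterior ∝ θ^(−7) · θ^(−7) = θ^(−14) on θ ≥ max(1.3, 5.93) = 5.93.
This density is strictly decreasing in θ, so the posterior mode lies at the lower boundary of the support.

θ̂_MAP = 5.93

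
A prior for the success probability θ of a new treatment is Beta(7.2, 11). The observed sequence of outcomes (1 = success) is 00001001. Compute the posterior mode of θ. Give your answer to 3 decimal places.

θ̂_MAP = 0.339

Prior: Beta(7.2, 11).
Data: 2 successes in 8 trials (from the sequence). The binomial likelihood contributes θ^2(1−θ)^6, so the posterior is Beta(7.2+2, 11+6) = Beta(9.2, 17).
For Beta(a, b) with a, b > 1 the mode is (a−1)/(a+b−2) = 8.2/24.2 ≈ 0.339.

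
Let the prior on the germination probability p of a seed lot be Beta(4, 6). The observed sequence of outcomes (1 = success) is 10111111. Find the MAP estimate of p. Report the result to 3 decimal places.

p̂_MAP = 0.625

Prior: Beta(4, 6).
Data: 7 successes in 8 trials (from the sequence). The binomial likelihood contributes p^7(1−p)^1, so the posterior is Beta(4+7, 6+1) = Beta(11, 7).
For Beta(a, b) with a, b > 1 the mode is (a−1)/(a+b−2) = 10/16 ≈ 0.625.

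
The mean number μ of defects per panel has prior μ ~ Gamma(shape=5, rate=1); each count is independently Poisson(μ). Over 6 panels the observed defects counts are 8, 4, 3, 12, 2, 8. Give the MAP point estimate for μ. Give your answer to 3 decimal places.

Σxᵢ = 8+4+3+12+2+8 = 37, with n = 6.
Posterior ∝ μ^4e^(−1μ) · μ^37e^(−6μ) = μ^41e^(−7μ), i.e. Gamma(shape=42, rate=7).
The mode of a Gamma(a, b) with a ≥ 1 (shape–rate) is (a−1)/b = 41/7 ≈ 5.857.

μ̂_MAP = 5.857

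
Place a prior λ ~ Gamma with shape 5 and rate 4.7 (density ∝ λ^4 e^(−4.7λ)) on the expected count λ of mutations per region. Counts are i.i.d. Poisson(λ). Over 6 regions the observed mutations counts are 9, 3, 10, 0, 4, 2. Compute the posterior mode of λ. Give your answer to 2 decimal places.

Σxᵢ = 9+3+10+0+4+2 = 28, with n = 6.
Posterior ∝ λ^4e^(−4.7λ) · λ^28e^(−6λ) = λ^32e^(−10.7λ), i.e. Gamma(shape=33, rate=10.7).
The mode of a Gamma(a, b) with a ≥ 1 (shape–rate) is (a−1)/b = 32/10.7 ≈ 2.99.

λ̂_MAP = 2.99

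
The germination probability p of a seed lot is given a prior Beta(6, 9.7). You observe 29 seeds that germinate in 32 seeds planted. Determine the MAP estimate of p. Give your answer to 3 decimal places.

Prior: Beta(6, 9.7).
Data: 29 successes in 32 trials. The binomial likelihood contributes p^29(1−p)^3, so the posterior is Beta(6+29, 9.7+3) = Beta(35, 12.7).
For Beta(a, b) with a, b > 1 the mode is (a−1)/(a+b−2) = 34/45.7 ≈ 0.744.

p̂_MAP = 0.744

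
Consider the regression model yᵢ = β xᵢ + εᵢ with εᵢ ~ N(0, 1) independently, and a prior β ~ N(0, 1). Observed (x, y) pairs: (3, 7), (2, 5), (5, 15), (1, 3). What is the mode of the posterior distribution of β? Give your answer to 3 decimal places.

β̂_MAP = 2.725

log p(β | y) = −Σ(yᵢ − βxᵢ)²/(2·1) − β²/(2·1) + const.
Setting the derivative to zero: Σxᵢ(yᵢ − βxᵢ)/1 − β/1 = 0, so β = Σxᵢyᵢ / (Σxᵢ² + σ²/τ²).
Σxᵢyᵢ = 3·7 + 2·5 + 5·15 + 1·3 = 109; Σxᵢ² = 39; σ²/τ² = 1.
β̂_MAP = 109 / (39 + 1) = 109/40 ≈ 2.725.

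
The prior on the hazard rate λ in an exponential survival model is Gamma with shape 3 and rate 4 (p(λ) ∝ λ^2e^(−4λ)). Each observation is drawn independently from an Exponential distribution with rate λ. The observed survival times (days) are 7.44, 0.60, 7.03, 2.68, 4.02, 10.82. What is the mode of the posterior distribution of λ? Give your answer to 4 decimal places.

λ̂_MAP = 0.2186

The Exponential(rate=λ) likelihood is ∝ λ^n e^(−λΣtᵢ). Here n = 6 and Σtᵢ = 7.44 + 0.60 + 7.03 + 2.68 + 4.02 + 10.82 = 32.59.
Posterior ∝ λ^2e^(−4λ) · λ^6e^(−32.59λ) = λ^8e^(−36.59λ), i.e. Gamma(9, 36.59).
Mode = (a−1)/b = 8/36.59 ≈ 0.2186.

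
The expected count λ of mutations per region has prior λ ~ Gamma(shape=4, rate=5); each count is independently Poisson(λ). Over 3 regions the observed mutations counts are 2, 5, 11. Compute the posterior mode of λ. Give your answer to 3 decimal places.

λ̂_MAP = 2.625

Σxᵢ = 2+5+11 = 18, with n = 3.
Posterior ∝ λ^3e^(−5λ) · λ^18e^(−3λ) = λ^21e^(−8λ), i.e. Gamma(shape=22, rate=8).
The mode of a Gamma(a, b) with a ≥ 1 (shape–rate) is (a−1)/b = 21/8 ≈ 2.625.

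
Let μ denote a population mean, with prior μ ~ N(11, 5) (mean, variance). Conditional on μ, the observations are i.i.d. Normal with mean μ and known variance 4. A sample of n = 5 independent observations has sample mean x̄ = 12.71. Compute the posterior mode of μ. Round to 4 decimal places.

n = 5, x̄ = 12.71.
For a Normal prior and Normal likelihood with known variance, the posterior is Normal; its mode equals its mean, the precision-weighted average.
Prior precision 1/σ₀² = 1/5 = 0.2; data precision n/σ² = 5/4 = 1.25.
μ̂ = (0.2·11 + 1.25·12.71) / (0.2 + 1.25) = 18.0875/1.45 = 1447/116 ≈ 12.4741.

μ̂_MAP = 12.4741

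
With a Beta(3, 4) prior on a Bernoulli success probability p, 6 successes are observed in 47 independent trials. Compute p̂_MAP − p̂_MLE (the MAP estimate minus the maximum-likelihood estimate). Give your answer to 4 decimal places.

Posterior is Beta(9, 45); MAP = (9−1)/(54−2) = 8/52 ≈ 0.15385.
MLE ignores the prior: p̂_MLE = k/n = 6/47 ≈ 0.12766.
Difference = 8/52 − 6/47 = 16/611 ≈ 0.0262.

MAP − MLE = 0.0262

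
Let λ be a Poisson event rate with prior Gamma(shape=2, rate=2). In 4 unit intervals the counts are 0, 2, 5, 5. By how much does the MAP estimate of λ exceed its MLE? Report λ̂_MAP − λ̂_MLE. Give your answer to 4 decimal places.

MAP − MLE = -0.8333

Σxᵢ = 12. Posterior is Gamma(14, 6); MAP = (14−1)/6 = 13/6 ≈ 2.16667.
MLE = x̄ = 12/4 ≈ 3.00000.
Difference = 13/6 − 12/4 = -5/6 ≈ -0.8333.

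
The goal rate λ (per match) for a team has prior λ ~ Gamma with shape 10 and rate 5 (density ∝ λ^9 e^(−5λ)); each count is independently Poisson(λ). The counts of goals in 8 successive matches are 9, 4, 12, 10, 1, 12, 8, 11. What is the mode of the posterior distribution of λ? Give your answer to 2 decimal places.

λ̂_MAP = 5.85

Σxᵢ = 9+4+12+10+1+12+8+11 = 67, with n = 8.
Posterior ∝ λ^9e^(−5λ) · λ^67e^(−8λ) = λ^76e^(−13λ), i.e. Gamma(shape=77, rate=13).
The mode of a Gamma(a, b) with a ≥ 1 (shape–rate) is (a−1)/b = 76/13 ≈ 5.85.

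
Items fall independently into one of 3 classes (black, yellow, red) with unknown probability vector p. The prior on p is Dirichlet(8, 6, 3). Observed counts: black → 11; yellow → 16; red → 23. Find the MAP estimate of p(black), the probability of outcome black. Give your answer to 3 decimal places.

The posterior is Dirichlet(αᵢ + nᵢ) = Dirichlet(19, 22, 26).
For a Dirichlet(a₁,…,a_K) with all aᵢ > 1, the mode has j-th component (aⱼ − 1)/(Σaᵢ − K).
Here Σaᵢ = 67 and K = 3, so p(black) = (19 − 1)/(67 − 3) = 18/64 ≈ 0.281.

MAP estimate of p(black) = 0.281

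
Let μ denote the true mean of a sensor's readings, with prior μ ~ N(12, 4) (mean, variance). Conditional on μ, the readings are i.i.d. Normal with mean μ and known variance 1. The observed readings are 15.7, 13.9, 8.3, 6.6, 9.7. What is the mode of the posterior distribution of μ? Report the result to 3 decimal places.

μ̂_MAP = 10.895

n = 5; x̄ = (15.7 + 13.9 + 8.3 + 6.6 + 9.7)/5 = 54.2/5 = 10.84.
For a Normal prior and Normal likelihood with known variance, the posterior is Normal; its mode equals its mean, the precision-weighted average.
Prior precision 1/σ₀² = 1/4 = 0.25; data precision n/σ² = 5/1 = 5.
μ̂ = (0.25·12 + 5·10.84) / (0.25 + 5) = 57.2/5.25 = 1144/105 ≈ 10.895.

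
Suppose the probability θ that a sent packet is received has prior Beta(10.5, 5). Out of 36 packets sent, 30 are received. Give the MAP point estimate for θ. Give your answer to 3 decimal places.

θ̂_MAP = 0.798

Prior: Beta(10.5, 5).
Data: 30 successes in 36 trials. The binomial likelihood contributes θ^30(1−θ)^6, so the posterior is Beta(10.5+30, 5+6) = Beta(40.5, 11).
For Beta(a, b) with a, b > 1 the mode is (a−1)/(a+b−2) = 39.5/49.5 ≈ 0.798.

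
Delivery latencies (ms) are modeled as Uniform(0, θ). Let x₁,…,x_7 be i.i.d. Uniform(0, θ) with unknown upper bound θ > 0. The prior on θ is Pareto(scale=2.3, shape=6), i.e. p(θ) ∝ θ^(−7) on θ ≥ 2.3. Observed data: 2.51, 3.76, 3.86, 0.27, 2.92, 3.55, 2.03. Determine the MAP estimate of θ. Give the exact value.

The Uniform(0, θ) likelihood is θ^(−n) for θ ≥ max(xᵢ), zero otherwise. Here max(xᵢ) = 3.86.
Posterior ∝ θ^(−7) · θ^(−7) = θ^(−14) on θ ≥ max(2.3, 3.86) = 3.86.
This density is strictly decreasing in θ, so the posterior mode lies at the lower boundary of the support.

θ̂_MAP = 3.86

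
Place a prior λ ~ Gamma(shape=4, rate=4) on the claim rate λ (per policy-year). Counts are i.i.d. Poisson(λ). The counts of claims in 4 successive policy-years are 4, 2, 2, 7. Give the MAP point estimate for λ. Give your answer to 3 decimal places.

λ̂_MAP = 2.250

Σxᵢ = 4+2+2+7 = 15, with n = 4.
Posterior ∝ λ^3e^(−4λ) · λ^15e^(−4λ) = λ^18e^(−8λ), i.e. Gamma(shape=19, rate=8).
The mode of a Gamma(a, b) with a ≥ 1 (shape–rate) is (a−1)/b = 18/8 ≈ 2.250.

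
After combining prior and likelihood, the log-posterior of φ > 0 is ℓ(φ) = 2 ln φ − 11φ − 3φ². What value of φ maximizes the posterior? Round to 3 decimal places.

ℓ'(φ) = 2/φ − 11 − 6φ. Setting this to zero and multiplying by φ: 6φ² + 11φ − 2 = 0.
φ = (−11 + √(11² + 4·6·2)) / (2·6) = (−11 + √169) / 12 = (−11 + 13)/12 = 1/6.
ℓ''(φ) = −2/φ² − 6 < 0, confirming a maximum.

φ̂_MAP = 0.167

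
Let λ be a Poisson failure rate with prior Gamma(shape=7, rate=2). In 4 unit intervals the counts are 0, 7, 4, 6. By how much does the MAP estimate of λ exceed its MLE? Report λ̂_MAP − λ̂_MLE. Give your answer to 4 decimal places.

MAP − MLE = -0.4167

Σxᵢ = 17. Posterior is Gamma(24, 6); MAP = (24−1)/6 = 23/6 ≈ 3.83333.
MLE = x̄ = 17/4 ≈ 4.25000.
Difference = 23/6 − 17/4 = -5/12 ≈ -0.4167.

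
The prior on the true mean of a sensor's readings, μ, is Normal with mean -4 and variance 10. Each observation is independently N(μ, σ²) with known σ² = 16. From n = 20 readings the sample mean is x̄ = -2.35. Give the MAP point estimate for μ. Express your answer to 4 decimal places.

n = 20, x̄ = -2.35.
For a Normal prior and Normal likelihood with known variance, the posterior is Normal; its mode equals its mean, the precision-weighted average.
Prior precision 1/σ₀² = 1/10 = 0.1; data precision n/σ² = 20/16 = 1.25.
μ̂ = (0.1·(-4) + 1.25·(-2.35)) / (0.1 + 1.25) = (-3.3375)/1.35 = -89/36 ≈ -2.4722.

μ̂_MAP = -2.4722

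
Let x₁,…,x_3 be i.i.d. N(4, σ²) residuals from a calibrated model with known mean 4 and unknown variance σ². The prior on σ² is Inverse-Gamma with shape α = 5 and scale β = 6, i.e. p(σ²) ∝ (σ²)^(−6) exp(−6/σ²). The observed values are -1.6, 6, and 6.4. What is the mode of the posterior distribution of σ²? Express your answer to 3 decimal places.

Sum of squared deviations about the known mean: SS = (-1.6−4)² + (6−4)² + (6.4−4)² = 41.12.
The Normal likelihood contributes (σ²)^(−n/2) exp(−SS/(2σ²)), so the posterior is Inverse-Gamma(α + n/2, β + SS/2) = Inverse-Gamma(6.5, 26.56).
The mode of Inverse-Gamma(a, b) is b/(a+1) = 26.56/7.5 ≈ 3.541.

σ̂²_MAP = 3.541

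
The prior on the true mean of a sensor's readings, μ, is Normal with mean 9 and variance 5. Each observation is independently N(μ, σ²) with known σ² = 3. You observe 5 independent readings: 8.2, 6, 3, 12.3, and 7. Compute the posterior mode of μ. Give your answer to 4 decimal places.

μ̂_MAP = 7.4821

n = 5; x̄ = (8.2 + 6 + 3 + 12.3 + 7)/5 = 36.5/5 = 7.3.
For a Normal prior and Normal likelihood with known variance, the posterior is Normal; its mode equals its mean, the precision-weighted average.
Prior precision 1/σ₀² = 1/5 = 0.2; data precision n/σ² = 5/3.
μ̂ = (0.2·9 + (5/3)·7.3) / (0.2 + 5/3) = (419/30)/(28/15) = 419/56 ≈ 7.4821.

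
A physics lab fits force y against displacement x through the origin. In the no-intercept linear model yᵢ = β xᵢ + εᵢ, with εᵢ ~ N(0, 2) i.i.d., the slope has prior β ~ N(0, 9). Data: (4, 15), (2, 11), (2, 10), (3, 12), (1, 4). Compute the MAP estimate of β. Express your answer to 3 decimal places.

log p(β | y) = −Σ(yᵢ − βxᵢ)²/(2·2) − β²/(2·9) + const.
Setting the derivative to zero: Σxᵢ(yᵢ − βxᵢ)/2 − β/9 = 0, so β = Σxᵢyᵢ / (Σxᵢ² + σ²/τ²).
Σxᵢyᵢ = 4·15 + 2·11 + 2·10 + 3·12 + 1·4 = 142; Σxᵢ² = 34; σ²/τ² = 2/9.
β̂_MAP = 142 / (34 + 2/9) = 142/(308/9) = 639/154 ≈ 4.149.

β̂_MAP = 4.149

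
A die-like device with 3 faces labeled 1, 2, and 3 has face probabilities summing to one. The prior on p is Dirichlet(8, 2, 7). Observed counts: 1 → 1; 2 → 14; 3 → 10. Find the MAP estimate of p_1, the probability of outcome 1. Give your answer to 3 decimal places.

MAP estimate: 0.205

The posterior is Dirichlet(αᵢ + nᵢ) = Dirichlet(9, 16, 17).
For a Dirichlet(a₁,…,a_K) with all aᵢ > 1, the mode has j-th component (aⱼ − 1)/(Σaᵢ − K).
Here Σaᵢ = 42 and K = 3, so p_1 = (9 − 1)/(42 − 3) = 8/39 ≈ 0.205.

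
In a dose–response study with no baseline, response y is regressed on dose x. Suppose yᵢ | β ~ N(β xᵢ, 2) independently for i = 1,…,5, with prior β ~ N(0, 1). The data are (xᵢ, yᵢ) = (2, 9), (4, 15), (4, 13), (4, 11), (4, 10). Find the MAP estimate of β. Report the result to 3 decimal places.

β̂_MAP = 3.057

log p(β | y) = −Σ(yᵢ − βxᵢ)²/(2·2) − β²/(2·1) + const.
Setting the derivative to zero: Σxᵢ(yᵢ − βxᵢ)/2 − β/1 = 0, so β = Σxᵢyᵢ / (Σxᵢ² + σ²/τ²).
Σxᵢyᵢ = 2·9 + 4·15 + 4·13 + 4·11 + 4·10 = 214; Σxᵢ² = 68; σ²/τ² = 2.
β̂_MAP = 214 / (68 + 2) = 214/70 ≈ 3.057.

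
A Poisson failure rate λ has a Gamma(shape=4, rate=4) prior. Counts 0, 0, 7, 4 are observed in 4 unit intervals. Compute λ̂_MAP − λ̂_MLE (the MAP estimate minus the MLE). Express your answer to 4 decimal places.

MAP − MLE = -1.0000

Σxᵢ = 11. Posterior is Gamma(15, 8); MAP = (15−1)/8 = 14/8 ≈ 1.75000.
MLE = x̄ = 11/4 ≈ 2.75000.
Difference = 14/8 − 11/4 = -1 ≈ -1.0000.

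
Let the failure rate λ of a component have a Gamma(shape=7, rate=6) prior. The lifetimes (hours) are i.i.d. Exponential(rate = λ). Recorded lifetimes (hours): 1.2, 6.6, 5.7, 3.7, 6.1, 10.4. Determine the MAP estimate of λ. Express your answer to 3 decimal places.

The Exponential(rate=λ) likelihood is ∝ λ^n e^(−λΣtᵢ). Here n = 6 and Σtᵢ = 1.2 + 6.6 + 5.7 + 3.7 + 6.1 + 10.4 = 33.7.
Posterior ∝ λ^6e^(−6λ) · λ^6e^(−33.7λ) = λ^12e^(−39.7λ), i.e. Gamma(13, 39.7).
Mode = (a−1)/b = 12/39.7 ≈ 0.302.

λ̂_MAP = 0.302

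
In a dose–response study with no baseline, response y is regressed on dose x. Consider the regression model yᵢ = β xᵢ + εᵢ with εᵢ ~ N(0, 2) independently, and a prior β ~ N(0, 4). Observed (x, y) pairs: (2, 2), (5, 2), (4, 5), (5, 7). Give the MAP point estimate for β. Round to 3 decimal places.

log p(β | y) = −Σ(yᵢ − βxᵢ)²/(2·2) − β²/(2·4) + const.
Setting the derivative to zero: Σxᵢ(yᵢ − βxᵢ)/2 − β/4 = 0, so β = Σxᵢyᵢ / (Σxᵢ² + σ²/τ²).
Σxᵢyᵢ = 2·2 + 5·2 + 4·5 + 5·7 = 69; Σxᵢ² = 70; σ²/τ² = 0.5.
β̂_MAP = 69 / (70 + 0.5) = 69/70.5 ≈ 0.979.

β̂_MAP = 0.979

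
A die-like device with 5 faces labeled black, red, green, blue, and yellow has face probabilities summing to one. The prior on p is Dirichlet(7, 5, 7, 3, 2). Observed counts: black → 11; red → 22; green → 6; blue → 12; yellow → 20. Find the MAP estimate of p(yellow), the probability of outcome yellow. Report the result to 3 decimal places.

MAP estimate of p(yellow) = 0.233

The posterior is Dirichlet(αᵢ + nᵢ) = Dirichlet(18, 27, 13, 15, 22).
For a Dirichlet(a₁,…,a_K) with all aᵢ > 1, the mode has j-th component (aⱼ − 1)/(Σaᵢ − K).
Here Σaᵢ = 95 and K = 5, so p(yellow) = (22 − 1)/(95 − 5) = 21/90 ≈ 0.233.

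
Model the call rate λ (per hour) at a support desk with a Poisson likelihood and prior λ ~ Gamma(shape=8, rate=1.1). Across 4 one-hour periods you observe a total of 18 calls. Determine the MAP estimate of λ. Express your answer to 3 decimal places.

Σxᵢ = 18, n = 4.
Posterior ∝ λ^7e^(−1.1λ) · λ^18e^(−4λ) = λ^25e^(−5.1λ), i.e. Gamma(shape=26, rate=5.1).
The mode of a Gamma(a, b) with a ≥ 1 (shape–rate) is (a−1)/b = 25/5.1 ≈ 4.902.

λ̂_MAP = 4.902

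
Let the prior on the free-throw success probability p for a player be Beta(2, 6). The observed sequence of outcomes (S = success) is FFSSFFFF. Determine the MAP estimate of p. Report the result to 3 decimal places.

Prior: Beta(2, 6).
Data: 2 successes in 8 trials (from the sequence). The binomial likelihood contributes p^2(1−p)^6, so the posterior is Beta(2+2, 6+6) = Beta(4, 12).
For Beta(a, b) with a, b > 1 the mode is (a−1)/(a+b−2) = 3/14 ≈ 0.214.

p̂_MAP = 0.214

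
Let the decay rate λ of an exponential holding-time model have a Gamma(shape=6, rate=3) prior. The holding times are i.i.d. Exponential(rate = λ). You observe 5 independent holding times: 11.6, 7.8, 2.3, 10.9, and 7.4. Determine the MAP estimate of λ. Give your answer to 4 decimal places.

The Exponential(rate=λ) likelihood is ∝ λ^n e^(−λΣtᵢ). Here n = 5 and Σtᵢ = 11.6 + 7.8 + 2.3 + 10.9 + 7.4 = 40.
Posterior ∝ λ^5e^(−3λ) · λ^5e^(−40λ) = λ^10e^(−43λ), i.e. Gamma(11, 43).
Mode = (a−1)/b = 10/43 ≈ 0.2326.

λ̂_MAP = 0.2326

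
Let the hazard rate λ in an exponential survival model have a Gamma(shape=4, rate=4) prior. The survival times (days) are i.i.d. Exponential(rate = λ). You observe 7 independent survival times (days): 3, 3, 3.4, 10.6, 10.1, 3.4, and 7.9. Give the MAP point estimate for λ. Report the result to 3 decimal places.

The Exponential(rate=λ) likelihood is ∝ λ^n e^(−λΣtᵢ). Here n = 7 and Σtᵢ = 3 + 3 + 3.4 + 10.6 + 10.1 + 3.4 + 7.9 = 41.4.
Posterior ∝ λ^3e^(−4λ) · λ^7e^(−41.4λ) = λ^10e^(−45.4λ), i.e. Gamma(11, 45.4).
Mode = (a−1)/b = 10/45.4 ≈ 0.220.

λ̂_MAP = 0.220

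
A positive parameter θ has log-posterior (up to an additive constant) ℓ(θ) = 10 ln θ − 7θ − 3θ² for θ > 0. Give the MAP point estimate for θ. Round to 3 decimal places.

θ̂_MAP = 0.833

ℓ'(θ) = 10/θ − 7 − 6θ. Setting this to zero and multiplying by θ: 6θ² + 7θ − 10 = 0.
θ = (−7 + √(7² + 4·6·10)) / (2·6) = (−7 + √289) / 12 = (−7 + 17)/12 = 5/6.
ℓ''(θ) = −10/θ² − 6 < 0, confirming a maximum.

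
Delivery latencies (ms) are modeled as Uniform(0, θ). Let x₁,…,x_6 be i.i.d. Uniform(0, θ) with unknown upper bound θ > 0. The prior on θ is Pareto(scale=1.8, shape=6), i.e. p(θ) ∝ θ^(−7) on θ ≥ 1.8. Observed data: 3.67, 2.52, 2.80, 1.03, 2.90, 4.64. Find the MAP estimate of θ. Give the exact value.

The Uniform(0, θ) likelihood is θ^(−n) for θ ≥ max(xᵢ), zero otherwise. Here max(xᵢ) = 4.64.
Posterior ∝ θ^(−7) · θ^(−6) = θ^(−13) on θ ≥ max(1.8, 4.64) = 4.64.
This density is strictly decreasing in θ, so the posterior mode lies at the lower boundary of the support.

θ̂_MAP = 4.64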